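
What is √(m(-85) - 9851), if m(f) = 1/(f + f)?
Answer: I*√284694070/170 ≈ 99.252*I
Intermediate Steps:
m(f) = 1/(2*f)
√(m(-85) - 9851) = √((½)/(-85) - 9851) = √((½)*(-1/85) - 9851) = √(-1/170 - 9851) = √(-1674671/170) = I*√284694070/170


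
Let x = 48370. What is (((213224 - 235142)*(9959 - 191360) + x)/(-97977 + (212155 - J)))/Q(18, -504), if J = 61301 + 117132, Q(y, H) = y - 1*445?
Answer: 3975995488/27436885 ≈ 144.91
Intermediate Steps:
Q(y, H) = -445 + y (Q(y, H) = y - 445 = -445 + y)
J = 178433
(((213224 - 235142)*(9959 - 191360) + x)/(-97977 + (212155 - J)))/Q(18, -504) = (((213224 - 235142)*(9959 - 191360) + 48370)/(-97977 + (212155 - 1*178433)))/(-445 + 18) = ((-21918*(-181401) + 48370)/(-97977 + (212155 - 178433)))/(-427) = ((3975947118 + 48370)/(-97977 + 33722))*(-1/427) = (3975995488/(-64255))*(-1/427) = (3975995488*(-1/64255))*(-1/427) = -3975995488/64255*(-1/427) = 3975995488/27436885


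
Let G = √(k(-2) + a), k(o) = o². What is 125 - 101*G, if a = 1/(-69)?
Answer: 125 - 505*√759/69 ≈ -76.634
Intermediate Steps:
a = -1/69 ≈ -0.014493
G = 5*√759/69 (G = √((-2)² - 1/69) = √(4 - 1/69) = √(275/69) = 5*√759/69 ≈ 1.9964)
125 - 101*G = 125 - 505*√759/69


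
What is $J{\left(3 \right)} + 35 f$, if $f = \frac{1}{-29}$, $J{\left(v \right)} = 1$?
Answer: $- \frac{6}{29} \approx -0.2069$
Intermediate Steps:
$f = - \frac{1}{29} \approx -0.034483$
$J{\left(3 \right)} + 35 f = 1 + 35 \left(- \frac{1}{29}\right) = 1 - \frac{35}{29} = - \frac{6}{29}$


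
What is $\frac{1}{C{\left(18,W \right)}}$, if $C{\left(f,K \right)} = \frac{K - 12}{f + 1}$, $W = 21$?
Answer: $\frac{19}{9} \approx 2.1111$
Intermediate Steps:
$C{\left(f,K \right)} = \frac{-12 + K}{1 + f}$
$\frac{1}{C{\left(18,W \right)}} = \frac{1}{\frac{1}{1 + 18} \left(-12 + 21\right)} = \frac{1}{\frac{1}{19} \cdot 9} = \frac{1}{\frac{9}{19}} = \frac{19}{9}$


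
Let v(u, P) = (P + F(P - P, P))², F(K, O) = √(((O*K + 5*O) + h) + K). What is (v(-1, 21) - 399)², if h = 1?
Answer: 208888 + 12432*√106 ≈ 3.3688e+5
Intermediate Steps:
F(K, O) = √(1 + K + 5*O + K*O) (F(K, O) = √(((O*K + 5*O) + 1) + K) = √(((K*O + 5*O) + 1) + K) = √(((5*O + K*O) + 1) + K) = √((1 + 5*O + K*O) + K) = √(1 + K + 5*O + K*O))
v(u, P) = (P + √(1 + 5*P))² (v(u, P) = (P + √(1 + (P - P) + 5*P + (P - P)*P))² = (P + √(1 + 0 + 5*P + 0*P))² = (P + √(1 + 0 + 5*P + 0))² = (P + √(1 + 5*P))²)
(v(-1, 21) - 399)² = ((21 + √(1 + 5*21))² - 399)² = ((21 + √(1 + 105))² - 399)² = ((21 + √106)² - 399)² = (-399 + (21 + √106)²)²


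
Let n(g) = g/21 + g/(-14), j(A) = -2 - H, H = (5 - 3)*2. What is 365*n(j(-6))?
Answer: 365/7 ≈ 52.143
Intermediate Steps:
H = 4 (H = 2*2 = 4)
j(A) = -6 (j(A) = -2 - 1*4 = -2 - 4 = -6)
n(g) = -g/42 (n(g) = g*(1/21) + g*(-1/14) = g/21 - g/14 = -g/42)
365*n(j(-6)) = 365*(-1/42*(-6)) = 365*(⅐) = 365/7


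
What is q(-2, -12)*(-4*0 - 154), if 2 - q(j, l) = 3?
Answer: 154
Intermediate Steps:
q(j, l) = -1 (q(j, l) = 2 - 1*3 = 2 - 3 = -1)
q(-2, -12)*(-4*0 - 154) = -(-4*0 - 154) = -(0 - 154) = -1*(-154) = 154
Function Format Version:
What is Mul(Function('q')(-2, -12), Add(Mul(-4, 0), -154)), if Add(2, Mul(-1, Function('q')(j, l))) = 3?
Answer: 154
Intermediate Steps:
Function('q')(j, l) = -1 (Function('q')(j, l) = Add(2, Mul(-1, 3)) = Add(2, -3) = -1)
Mul(Function('q')(-2, -12), Add(Mul(-4, 0), -154)) = Mul(-1, Add(Mul(-4, 0), -154)) = Mul(-1, Add(0, -154)) = Mul(-1, -154) = 154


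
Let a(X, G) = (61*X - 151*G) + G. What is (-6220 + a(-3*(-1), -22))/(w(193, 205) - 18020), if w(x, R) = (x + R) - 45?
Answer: 2737/17667 ≈ 0.15492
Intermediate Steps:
a(X, G) = -150*G + 61*X (a(X, G) = (-151*G + 61*X) + G = -150*G + 61*X)
w(x, R) = -45 + R + x (w(x, R) = (R + x) - 45 = -45 + R + x)
(-6220 + a(-3*(-1), -22))/(w(193, 205) - 18020) = (-6220 + (-150*(-22) + 61*(-3*(-1))))/((-45 + 205 + 193) - 18020) = (-6220 + (3300 + 61*3))/(353 - 18020) = (-6220 + (3300 + 183))/(-17667) = (-6220 + 3483)*(-1/17667) = -2737*(-1/17667) = 2737/17667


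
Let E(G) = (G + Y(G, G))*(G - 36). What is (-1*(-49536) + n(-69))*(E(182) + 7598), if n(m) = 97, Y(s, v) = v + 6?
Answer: 3058286194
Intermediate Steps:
Y(s, v) = 6 + v
E(G) = (-36 + G)*(6 + 2*G) (E(G) = (G + (6 + G))*(G - 36) = (6 + 2*G)*(-36 + G) = (-36 + G)*(6 + 2*G))
(-1*(-49536) + n(-69))*(E(182) + 7598) = (-1*(-49536) + 97)*((-216 - 66*182 + 2*182²) + 7598) = (49536 + 97)*((-216 - 12012 + 2*33124) + 7598) = 49633*((-216 - 12012 + 66248) + 7598) = 49633*(54020 + 7598) = 49633*61618 = 3058286194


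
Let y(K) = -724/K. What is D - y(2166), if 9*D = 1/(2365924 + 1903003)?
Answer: 4636055083/13869743823 ≈ 0.33426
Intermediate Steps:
D = 1/38420343 (D = 1/(9*(2365924 + 1903003)) = (1/9)/4268927 = (1/9)*(1/4268927) = 1/38420343 ≈ 2.6028e-8)
D - y(2166) = 1/38420343 - (-724)/2166 = 1/38420343 - 1*(-362/1083) = 1/38420343 + 362/1083 = 4636055083/13869743823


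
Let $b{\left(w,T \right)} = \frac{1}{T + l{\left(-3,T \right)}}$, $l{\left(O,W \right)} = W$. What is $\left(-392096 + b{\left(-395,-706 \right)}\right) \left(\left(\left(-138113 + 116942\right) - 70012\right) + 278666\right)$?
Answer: $- \frac{103798004315099}{1412} \approx -7.3511 \cdot 10^{10}$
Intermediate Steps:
$b{\left(w,T \right)} = \frac{1}{2 T}$ ($b{\left(w,T \right)} = \frac{1}{T + T} = \frac{1}{2 T}$)
$\left(-392096 + b{\left(-395,-706 \right)}\right) \left(\left(\left(-138113 + 116942\right) - 70012\right) + 278666\right) = \left(-392096 + \frac{1}{2 \left(-706\right)}\right) \left(\left(\left(-138113 + 116942\right) - 70012\right) + 278666\right) = \left(-392096 + \frac{1}{2} \left(- \frac{1}{706}\right)\right) \left(\left(-21171 - 70012\right) + 278666\right) = \left(-392096 - \frac{1}{1412}\right) \left(-91183 + 278666\right) = \left(- \frac{553639553}{1412}\right) 187483 = - \frac{103798004315099}{1412}$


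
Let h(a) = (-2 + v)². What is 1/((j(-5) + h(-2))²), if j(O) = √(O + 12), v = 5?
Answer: (9 + √7)⁻² ≈ 0.0073734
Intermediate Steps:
j(O) = √(12 + O)
h(a) = 9 (h(a) = (-2 + 5)² = 3² = 9)
1/((j(-5) + h(-2))²) = 1/((√(12 - 5) + 9)²) = 1/((√7 + 9)²) = 1/((9 + √7)²) = (9 + √7)⁻²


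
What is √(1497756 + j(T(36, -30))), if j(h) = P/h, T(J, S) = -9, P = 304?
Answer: 10*√134795/3 ≈ 1223.8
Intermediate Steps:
j(h) = 304/h
√(1497756 + j(T(36, -30))) = √(1497756 + 304/(-9)) = √(1497756 + 304*(-⅑)) = √(1497756 - 304/9) = √(13479500/9) = 10*√134795/3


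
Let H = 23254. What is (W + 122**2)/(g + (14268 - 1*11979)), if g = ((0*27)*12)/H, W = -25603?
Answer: -3573/763 ≈ -4.6828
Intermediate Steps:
g = 0 (g = ((0*27)*12)/23254 = (0*12)*(1/23254) = 0*(1/23254) = 0)
(W + 122**2)/(g + (14268 - 1*11979)) = (-25603 + 122**2)/(0 + (14268 - 1*11979)) = (-25603 + 14884)/(0 + (14268 - 11979)) = -10719/(0 + 2289) = -10719/2289 = -10719*1/2289 = -3573/763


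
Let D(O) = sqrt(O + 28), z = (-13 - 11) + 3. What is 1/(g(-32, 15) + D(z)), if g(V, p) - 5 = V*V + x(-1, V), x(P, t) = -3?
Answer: 1026/1052669 - sqrt(7)/1052669 ≈ 0.00097215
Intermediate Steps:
g(V, p) = 2 + V**2 (g(V, p) = 5 + (V*V - 3) = 5 + (V**2 - 3) = 5 + (-3 + V**2) = 2 + V**2)
z = -21 (z = -24 + 3 = -21)
D(O) = sqrt(28 + O)
1/(g(-32, 15) + D(z)) = 1/((2 + (-32)**2) + sqrt(28 - 21)) = 1/((2 + 1024) + sqrt(7)) = 1/(1026 + sqrt(7))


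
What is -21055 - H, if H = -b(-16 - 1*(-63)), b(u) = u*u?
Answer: -18846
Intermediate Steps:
b(u) = u²
H = -2209 (H = -(-16 - 1*(-63))² = -(-16 + 63)² = -1*47² = -1*2209 = -2209)
-21055 - H = -21055 - 1*(-2209) = -21055 + 2209 = -18846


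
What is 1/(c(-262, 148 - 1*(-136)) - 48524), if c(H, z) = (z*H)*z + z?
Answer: -1/21180112 ≈ -4.7214e-8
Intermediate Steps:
c(H, z) = z + H*z**2 (c(H, z) = (H*z)*z + z = H*z**2 + z = z + H*z**2)
1/(c(-262, 148 - 1*(-136)) - 48524) = 1/((148 - 1*(-136))*(1 - 262*(148 - 1*(-136))) - 48524) = 1/((148 + 136)*(1 - 262*(148 + 136)) - 48524) = 1/(284*(1 - 262*284) - 48524) = 1/(284*(1 - 74408) - 48524) = 1/(284*(-74407) - 48524) = 1/(-21131588 - 48524) = 1/(-21180112) = -1/21180112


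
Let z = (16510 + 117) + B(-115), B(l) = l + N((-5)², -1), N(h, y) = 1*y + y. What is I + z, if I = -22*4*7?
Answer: 15894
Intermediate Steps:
N(h, y) = 2*y (N(h, y) = y + y = 2*y)
B(l) = -2 + l (B(l) = l + 2*(-1) = l - 2 = -2 + l)
I = -616 (I = -88*7 = -616)
z = 16510 (z = (16510 + 117) + (-2 - 115) = 16627 - 117 = 16510)
I + z = -616 + 16510 = 15894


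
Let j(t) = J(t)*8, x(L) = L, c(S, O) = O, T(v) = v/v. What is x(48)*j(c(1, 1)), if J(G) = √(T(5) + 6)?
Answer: 384*√7 ≈ 1016.0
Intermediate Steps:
T(v) = 1
J(G) = √7 (J(G) = √(1 + 6) = √7)
j(t) = 8*√7 (j(t) = √7*8 = 8*√7)
x(48)*j(c(1, 1)) = 48*(8*√7) = 384*√7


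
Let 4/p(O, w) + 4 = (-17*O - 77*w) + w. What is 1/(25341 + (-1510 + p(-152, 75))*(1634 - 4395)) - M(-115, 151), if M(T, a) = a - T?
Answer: -870265427126/3271674541 ≈ -266.00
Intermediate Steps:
p(O, w) = 4/(-4 - 76*w - 17*O) (p(O, w) = 4/(-4 + ((-17*O - 77*w) + w)) = 4/(-4 + ((-77*w - 17*O) + w)) = 4/(-4 + (-76*w - 17*O)) = 4/(-4 - 76*w - 17*O))
1/(25341 + (-1510 + p(-152, 75))*(1634 - 4395)) - M(-115, 151) = 1/(25341 + (-1510 - 4/(4 + 17*(-152) + 76*75))*(1634 - 4395)) - (151 - 1*(-115)) = 1/(25341 + (-1510 - 4/(4 - 2584 + 5700))*(-2761)) - (151 + 115) = 1/(25341 + (-1510 - 4/3120)*(-2761)) - 1*266 = 1/(25341 + (-1510 - 4*1/3120)*(-2761)) - 266 = 1/(25341 + (-1510 - 1/780)*(-2761)) - 266 = 1/(25341 - 1177801/780*(-2761)) - 266 = 1/(25341 + 3251908561/780) - 266 = 1/(3271674541/780) - 266 = 780/3271674541 - 266 = -870265427126/3271674541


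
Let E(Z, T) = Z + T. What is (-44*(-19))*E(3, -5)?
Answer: -1672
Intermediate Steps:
E(Z, T) = T + Z
(-44*(-19))*E(3, -5) = (-44*(-19))*(-5 + 3) = 836*(-2) = -1672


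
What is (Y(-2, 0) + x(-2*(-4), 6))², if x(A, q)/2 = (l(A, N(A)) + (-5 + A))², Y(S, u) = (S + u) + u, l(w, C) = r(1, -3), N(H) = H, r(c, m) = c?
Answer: 900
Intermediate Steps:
l(w, C) = 1
Y(S, u) = S + 2*u
x(A, q) = 2*(-4 + A)² (x(A, q) = 2*(1 + (-5 + A))² = 2*(-4 + A)²)
(Y(-2, 0) + x(-2*(-4), 6))² = ((-2 + 2*0) + 2*(-4 - 2*(-4))²)² = ((-2 + 0) + 2*(-4 + 8)²)² = (-2 + 2*4²)² = (-2 + 2*16)² = (-2 + 32)² = 30² = 900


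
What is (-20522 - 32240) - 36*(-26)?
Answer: -51826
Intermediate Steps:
(-20522 - 32240) - 36*(-26) = -52762 + 936 = -51826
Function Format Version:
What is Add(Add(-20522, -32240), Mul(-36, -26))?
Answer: -51826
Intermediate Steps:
Add(Add(-20522, -32240), Mul(-36, -26)) = Add(-52762, 936) = -51826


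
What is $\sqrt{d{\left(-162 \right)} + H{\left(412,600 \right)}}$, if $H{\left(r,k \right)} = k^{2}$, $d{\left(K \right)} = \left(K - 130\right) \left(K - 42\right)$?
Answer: $4 \sqrt{26223} \approx 647.74$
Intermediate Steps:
$d{\left(K \right)} = \left(-130 + K\right) \left(-42 + K\right)$
$\sqrt{d{\left(-162 \right)} + H{\left(412,600 \right)}} = \sqrt{\left(5460 + \left(-162\right)^{2} - -27864\right) + 600^{2}} = \sqrt{\left(5460 + 26244 + 27864\right) + 360000} = \sqrt{59568 + 360000} = \sqrt{419568} = 4 \sqrt{26223}$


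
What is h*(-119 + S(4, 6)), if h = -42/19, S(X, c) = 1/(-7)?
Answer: 5004/19 ≈ 263.37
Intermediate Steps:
S(X, c) = -1/7
h = -42/19 (h = -42*1/19 = -42/19 ≈ -2.2105)
h*(-119 + S(4, 6)) = -42*(-119 - 1/7)/19 = -42/19*(-834/7) = 5004/19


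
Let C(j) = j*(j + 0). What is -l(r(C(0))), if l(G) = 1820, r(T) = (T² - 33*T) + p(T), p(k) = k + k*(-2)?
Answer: -1820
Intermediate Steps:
p(k) = -k (p(k) = k - 2*k = -k)
C(j) = j² (C(j) = j*j = j²)
r(T) = T² - 34*T (r(T) = (T² - 33*T) - T = T² - 34*T)
-l(r(C(0))) = -1*1820 = -1820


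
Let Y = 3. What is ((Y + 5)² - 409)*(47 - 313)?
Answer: 91770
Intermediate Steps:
((Y + 5)² - 409)*(47 - 313) = ((3 + 5)² - 409)*(47 - 313) = (8² - 409)*(-266) = (64 - 409)*(-266) = -345*(-266) = 91770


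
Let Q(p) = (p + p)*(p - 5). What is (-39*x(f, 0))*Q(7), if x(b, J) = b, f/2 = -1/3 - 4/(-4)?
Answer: -1456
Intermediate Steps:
f = 4/3 (f = 2*(-1/3 - 4/(-4)) = 2*(-1*1/3 - 4*(-1/4)) = 2*(-1/3 + 1) = 2*(2/3) = 4/3 ≈ 1.3333)
Q(p) = 2*p*(-5 + p) (Q(p) = (2*p)*(-5 + p) = 2*p*(-5 + p))
(-39*x(f, 0))*Q(7) = (-39*4/3)*(2*7*(-5 + 7)) = -104*7*2 = -52*28 = -1456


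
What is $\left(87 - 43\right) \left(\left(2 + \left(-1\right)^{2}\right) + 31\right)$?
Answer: $1496$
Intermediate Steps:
$\left(87 - 43\right) \left(\left(2 + \left(-1\right)^{2}\right) + 31\right) = 44 \left(\left(2 + 1\right) + 31\right) = 44 \left(3 + 31\right) = 44 \cdot 34 = 1496$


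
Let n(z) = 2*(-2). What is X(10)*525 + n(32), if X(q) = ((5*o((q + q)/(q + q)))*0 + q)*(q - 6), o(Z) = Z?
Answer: 20996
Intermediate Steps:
n(z) = -4
X(q) = q*(-6 + q) (X(q) = ((5*((q + q)/(q + q)))*0 + q)*(q - 6) = ((5*((2*q)/((2*q))))*0 + q)*(-6 + q) = ((5*((2*q)*(1/(2*q))))*0 + q)*(-6 + q) = ((5*1)*0 + q)*(-6 + q) = (5*0 + q)*(-6 + q) = (0 + q)*(-6 + q) = q*(-6 + q))
X(10)*525 + n(32) = (10*(-6 + 10))*525 - 4 = (10*4)*525 - 4 = 40*525 - 4 = 21000 - 4 = 20996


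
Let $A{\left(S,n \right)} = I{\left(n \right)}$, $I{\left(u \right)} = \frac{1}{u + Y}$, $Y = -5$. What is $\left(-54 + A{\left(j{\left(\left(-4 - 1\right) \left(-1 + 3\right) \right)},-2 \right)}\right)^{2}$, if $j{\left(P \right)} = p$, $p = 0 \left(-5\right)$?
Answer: $\frac{143641}{49} \approx 2931.4$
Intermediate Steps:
$p = 0$
$j{\left(P \right)} = 0$
$I{\left(u \right)} = \frac{1}{-5 + u}$ ($I{\left(u \right)} = \frac{1}{u - 5} = \frac{1}{-5 + u}$)
$A{\left(S,n \right)} = \frac{1}{-5 + n}$
$\left(-54 + A{\left(j{\left(\left(-4 - 1\right) \left(-1 + 3\right) \right)},-2 \right)}\right)^{2} = \left(-54 + \frac{1}{-5 - 2}\right)^{2} = \left(-54 + \frac{1}{-7}\right)^{2} = \left(-54 - \frac{1}{7}\right)^{2} = \left(- \frac{379}{7}\right)^{2} = \frac{143641}{49}$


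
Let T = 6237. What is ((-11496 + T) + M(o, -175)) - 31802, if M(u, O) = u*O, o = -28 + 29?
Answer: -37236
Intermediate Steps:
o = 1
M(u, O) = O*u
((-11496 + T) + M(o, -175)) - 31802 = ((-11496 + 6237) - 175*1) - 31802 = (-5259 - 175) - 31802 = -5434 - 31802 = -37236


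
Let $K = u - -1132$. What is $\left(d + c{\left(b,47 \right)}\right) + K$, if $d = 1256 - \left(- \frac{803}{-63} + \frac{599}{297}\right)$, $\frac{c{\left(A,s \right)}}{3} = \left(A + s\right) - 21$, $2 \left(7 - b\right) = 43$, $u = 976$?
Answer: $\frac{14069579}{4158} \approx 3383.7$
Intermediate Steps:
$b = - \frac{29}{2}$ ($b = 7 - \frac{43}{2} = - \frac{29}{2} \approx -14.5$)
$c{\left(A,s \right)} = -63 + 3 A + 3 s$ ($c{\left(A,s \right)} = 3 \left(\left(A + s\right) - 21\right) = 3 \left(-21 + A + s\right) = -63 + 3 A + 3 s$)
$K = 2108$ ($K = 976 - -1132 = 976 + 1132 = 2108$)
$d = \frac{2580532}{2079}$ ($d = 1256 - \left(\left(-803\right) \left(- \frac{1}{63}\right) + 599 \cdot \frac{1}{297}\right) = 1256 - \left(\frac{803}{63} + \frac{599}{297}\right) = 1256 - \frac{30692}{2079} = \frac{2580532}{2079} \approx 1241.2$)
$\left(d + c{\left(b,47 \right)}\right) + K = \left(\frac{2580532}{2079} + \left(-63 + 3 \left(- \frac{29}{2}\right) + 3 \cdot 47\right)\right) + 2108 = \left(\frac{2580532}{2079} - - \frac{69}{2}\right) + 2108 = \left(\frac{2580532}{2079} + \frac{69}{2}\right) + 2108 = \frac{5304515}{4158} + 2108 = \frac{14069579}{4158}$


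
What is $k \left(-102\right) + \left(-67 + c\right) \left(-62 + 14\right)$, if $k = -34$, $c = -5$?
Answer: $6924$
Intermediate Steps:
$k \left(-102\right) + \left(-67 + c\right) \left(-62 + 14\right) = \left(-34\right) \left(-102\right) + \left(-67 - 5\right) \left(-62 + 14\right) = 3468 - -3456 = 3468 + 3456 = 6924$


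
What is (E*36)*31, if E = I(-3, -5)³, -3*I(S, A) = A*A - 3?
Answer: -1320352/3 ≈ -4.4012e+5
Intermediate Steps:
I(S, A) = 1 - A²/3 (I(S, A) = -(A*A - 3)/3 = -(A² - 3)/3 = -(-3 + A²)/3 = 1 - A²/3)
E = -10648/27 (E = (1 - ⅓*(-5)²)³ = (1 - ⅓*25)³ = (1 - 25/3)³ = (-22/3)³ = -10648/27 ≈ -394.37)
(E*36)*31 = -10648/27*36*31 = -42592/3*31 = -1320352/3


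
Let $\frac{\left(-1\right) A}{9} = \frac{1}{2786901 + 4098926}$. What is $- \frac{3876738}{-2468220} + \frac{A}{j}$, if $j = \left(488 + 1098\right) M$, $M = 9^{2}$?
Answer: $\frac{15876581942533046}{10108213937194815} \approx 1.5707$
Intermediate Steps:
$M = 81$
$j = 128466$ ($j = \left(488 + 1098\right) 81 = 1586 \cdot 81 = 128466$)
$A = - \frac{9}{6885827}$ ($A = - \frac{9}{2786901 + 4098926} = - \frac{9}{6885827} \approx -1.307 \cdot 10^{-6}$)
$- \frac{3876738}{-2468220} + \frac{A}{j} = - \frac{3876738}{-2468220} - \frac{9}{6885827 \cdot 128466} = \left(-3876738\right) \left(- \frac{1}{2468220}\right) - \frac{1}{98288294598} = \frac{646123}{411370} - \frac{1}{98288294598} = \frac{15876581942533046}{10108213937194815}$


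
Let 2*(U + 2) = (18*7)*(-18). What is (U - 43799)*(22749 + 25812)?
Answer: -2182088535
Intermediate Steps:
U = -1136 (U = -2 + ((18*7)*(-18))/2 = -2 + (126*(-18))/2 = -2 + (1/2)*(-2268) = -2 - 1134 = -1136)
(U - 43799)*(22749 + 25812) = (-1136 - 43799)*(22749 + 25812) = -44935*48561 = -2182088535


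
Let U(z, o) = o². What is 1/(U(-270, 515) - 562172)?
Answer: -1/296947 ≈ -3.3676e-6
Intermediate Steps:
1/(U(-270, 515) - 562172) = 1/(515² - 562172) = 1/(265225 - 562172) = 1/(-296947) = -1/296947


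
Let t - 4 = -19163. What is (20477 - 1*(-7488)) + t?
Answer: 8806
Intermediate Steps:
t = -19159 (t = 4 - 19163 = -19159)
(20477 - 1*(-7488)) + t = (20477 - 1*(-7488)) - 19159 = (20477 + 7488) - 19159 = 27965 - 19159 = 8806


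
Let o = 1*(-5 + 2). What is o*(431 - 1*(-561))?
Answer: -2976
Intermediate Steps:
o = -3 (o = 1*(-3) = -3)
o*(431 - 1*(-561)) = -3*(431 - 1*(-561)) = -3*(431 + 561) = -3*992 = -2976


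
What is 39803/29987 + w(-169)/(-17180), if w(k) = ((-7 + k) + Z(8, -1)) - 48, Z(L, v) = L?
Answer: 172573183/128794165 ≈ 1.3399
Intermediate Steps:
w(k) = -47 + k (w(k) = ((-7 + k) + 8) - 48 = (1 + k) - 48 = -47 + k)
39803/29987 + w(-169)/(-17180) = 39803/29987 + (-47 - 169)/(-17180) = 39803*(1/29987) - 216*(-1/17180) = 39803/29987 + 54/4295 = 172573183/128794165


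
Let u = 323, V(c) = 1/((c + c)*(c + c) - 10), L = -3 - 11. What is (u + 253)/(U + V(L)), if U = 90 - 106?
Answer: -445824/12383 ≈ -36.003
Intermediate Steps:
U = -16
L = -14
V(c) = 1/(-10 + 4*c²) (V(c) = 1/((2*c)*(2*c) - 10) = 1/(4*c² - 10) = 1/(-10 + 4*c²))
(u + 253)/(U + V(L)) = (323 + 253)/(-16 + 1/(2*(-5 + 2*(-14)²))) = 576/(-16 + 1/(2*(-5 + 2*196))) = 576/(-16 + 1/(2*(-5 + 392))) = 576/(-16 + (½)/387) = 576/(-16 + (½)*(1/387)) = 576/(-16 + 1/774) = 576/(-12383/774) = 576*(-774/12383) = -445824/12383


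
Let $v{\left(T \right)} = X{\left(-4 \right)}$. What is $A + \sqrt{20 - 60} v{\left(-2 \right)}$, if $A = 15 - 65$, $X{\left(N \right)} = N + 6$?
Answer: $-50 + 4 i \sqrt{10} \approx -50.0 + 12.649 i$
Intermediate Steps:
$X{\left(N \right)} = 6 + N$
$v{\left(T \right)} = 2$ ($v{\left(T \right)} = 6 - 4 = 2$)
$A = -50$ ($A = 15 - 65 = -50$)
$A + \sqrt{20 - 60} v{\left(-2 \right)} = -50 + \sqrt{20 - 60} \cdot 2 = -50 + \sqrt{-40} \cdot 2 = -50 + 2 i \sqrt{10} \cdot 2 = -50 + 4 i \sqrt{10}$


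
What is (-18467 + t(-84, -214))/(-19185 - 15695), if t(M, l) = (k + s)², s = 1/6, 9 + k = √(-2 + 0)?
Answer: 132415/251136 + 53*I*√2/104640 ≈ 0.52726 + 0.0007163*I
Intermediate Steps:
k = -9 + I*√2 (k = -9 + √(-2 + 0) = -9 + √(-2) = -9 + I*√2 ≈ -9.0 + 1.4142*I)
s = ⅙ (s = 1*(⅙) = ⅙ ≈ 0.16667)
t(M, l) = (-53/6 + I*√2)² (t(M, l) = ((-9 + I*√2) + ⅙)² = (-53/6 + I*√2)²)
(-18467 + t(-84, -214))/(-19185 - 15695) = (-18467 + (2737/36 - 53*I*√2/3))/(-19185 - 15695) = (-662075/36 - 53*I*√2/3)/(-34880) = (-662075/36 - 53*I*√2/3)*(-1/34880) = 132415/251136 + 53*I*√2/104640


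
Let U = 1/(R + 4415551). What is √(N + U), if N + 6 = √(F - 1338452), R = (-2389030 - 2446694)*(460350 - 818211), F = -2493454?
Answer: √(-17968226765563693791761435 + 38931157992058419345273925*I*√22674)/1730521441915 ≈ 31.237 + 31.333*I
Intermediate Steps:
R = 1730517026364 (R = -4835724*(-357861) = 1730517026364)
U = 1/1730521441915 (U = 1/(1730517026364 + 4415551) = 1/1730521441915 ≈ 5.7786e-13)
N = -6 + 13*I*√22674 (N = -6 + √(-2493454 - 1338452) = -6 + √(-3831906) = -6 + 13*I*√22674 ≈ -6.0 + 1957.5*I)
√(N + U) = √((-6 + 13*I*√22674) + 1/1730521441915) = √(-10383128651489/1730521441915 + 13*I*√22674)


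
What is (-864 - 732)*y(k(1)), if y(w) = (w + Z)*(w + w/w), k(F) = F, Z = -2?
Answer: 3192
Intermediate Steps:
y(w) = (1 + w)*(-2 + w) (y(w) = (w - 2)*(w + w/w) = (-2 + w)*(w + 1) = (-2 + w)*(1 + w) = (1 + w)*(-2 + w))
(-864 - 732)*y(k(1)) = (-864 - 732)*(-2 + 1² - 1*1) = -1596*(-2 + 1 - 1) = -1596*(-2) = 3192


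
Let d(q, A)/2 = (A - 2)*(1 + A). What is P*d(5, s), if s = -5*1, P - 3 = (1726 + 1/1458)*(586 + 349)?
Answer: 65882328092/729 ≈ 9.0374e+7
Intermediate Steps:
P = 2352940289/1458 (P = 3 + (1726 + 1/1458)*(586 + 349) = 3 + (1726 + 1/1458)*935 = 3 + (2516509/1458)*935 = 3 + 2352935915/1458 = 2352940289/1458 ≈ 1.6138e+6)
s = -5
d(q, A) = 2*(1 + A)*(-2 + A) (d(q, A) = 2*((A - 2)*(1 + A)) = 2*((-2 + A)*(1 + A)) = 2*((1 + A)*(-2 + A)) = 2*(1 + A)*(-2 + A))
P*d(5, s) = 2352940289*(-4 - 2*(-5) + 2*(-5)²)/1458 = 2352940289*(-4 + 10 + 2*25)/1458 = 2352940289*(-4 + 10 + 50)/1458 = (2352940289/1458)*56 = 65882328092/729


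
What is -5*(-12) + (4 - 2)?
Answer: 62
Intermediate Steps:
-5*(-12) + (4 - 2) = 60 + 2 = 62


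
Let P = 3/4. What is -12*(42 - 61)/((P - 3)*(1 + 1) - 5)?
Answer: -24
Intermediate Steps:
P = 3/4 (P = 3*(1/4) = 3/4 ≈ 0.75000)
-12*(42 - 61)/((P - 3)*(1 + 1) - 5) = -12*(42 - 61)/((3/4 - 3)*(1 + 1) - 5) = -(-228)/(-9/4*2 - 5) = -(-228)/(-9/2 - 5) = -(-228)/(-19/2) = -(-228)*(-2)/19 = -12*2 = -24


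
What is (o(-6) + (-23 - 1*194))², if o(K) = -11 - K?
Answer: 49284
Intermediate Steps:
(o(-6) + (-23 - 1*194))² = ((-11 - 1*(-6)) + (-23 - 1*194))² = ((-11 + 6) + (-23 - 194))² = (-5 - 217)² = (-222)² = 49284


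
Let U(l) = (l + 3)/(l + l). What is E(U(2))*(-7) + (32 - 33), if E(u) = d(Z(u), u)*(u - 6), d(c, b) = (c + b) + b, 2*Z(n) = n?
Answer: 3293/32 ≈ 102.91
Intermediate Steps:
Z(n) = n/2
d(c, b) = c + 2*b (d(c, b) = (b + c) + b = c + 2*b)
U(l) = (3 + l)/(2*l) (U(l) = (3 + l)/((2*l)) = (3 + l)*(1/(2*l)) = (3 + l)/(2*l))
E(u) = 5*u*(-6 + u)/2 (E(u) = (u/2 + 2*u)*(u - 6) = (5*u/2)*(-6 + u) = 5*u*(-6 + u)/2)
E(U(2))*(-7) + (32 - 33) = (5*((½)*(3 + 2)/2)*(-6 + (½)*(3 + 2)/2)/2)*(-7) + (32 - 33) = (5*((½)*(½)*5)*(-6 + (½)*(½)*5)/2)*(-7) - 1 = ((5/2)*(5/4)*(-6 + 5/4))*(-7) - 1 = ((5/2)*(5/4)*(-19/4))*(-7) - 1 = -475/32*(-7) - 1 = 3325/32 - 1 = 3293/32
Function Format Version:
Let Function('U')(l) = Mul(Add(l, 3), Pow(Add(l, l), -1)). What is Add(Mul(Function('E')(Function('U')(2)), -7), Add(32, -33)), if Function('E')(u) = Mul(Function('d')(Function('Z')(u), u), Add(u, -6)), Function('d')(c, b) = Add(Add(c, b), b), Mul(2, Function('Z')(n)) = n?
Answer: Rational(3293, 32) ≈ 102.91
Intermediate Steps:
Function('Z')(n) = Mul(Rational(1, 2), n)
Function('d')(c, b) = Add(c, Mul(2, b)) (Function('d')(c, b) = Add(Add(b, c), b) = Add(c, Mul(2, b)))
Function('U')(l) = Mul(Rational(1, 2), Pow(l, -1), Add(3, l)) (Function('U')(l) = Mul(Add(3, l), Pow(Mul(2, l), -1)) = Mul(Add(3, l), Mul(Rational(1, 2), Pow(l, -1))) = Mul(Rational(1, 2), Pow(l, -1), Add(3, l)))
Function('E')(u) = Mul(Rational(5, 2), u, Add(-6, u)) (Function('E')(u) = Mul(Add(Mul(Rational(1, 2), u), Mul(2, u)), Add(u, -6)) = Mul(Mul(Rational(5, 2), u), Add(-6, u)) = Mul(Rational(5, 2), u, Add(-6, u)))
Add(Mul(Function('E')(Function('U')(2)), -7), Add(32, -33)) = Add(Mul(Mul(Rational(5, 2), Mul(Rational(1, 2), Pow(2, -1), Add(3, 2)), Add(-6, Mul(Rational(1, 2), Pow(2, -1), Add(3, 2)))), -7), Add(32, -33)) = Add(Mul(Mul(Rational(5, 2), Mul(Rational(1, 2), Rational(1, 2), 5), Add(-6, Mul(Rational(1, 2), Rational(1, 2), 5))), -7), -1) = Add(Mul(Mul(Rational(5, 2), Rational(5, 4), Add(-6, Rational(5, 4))), -7), -1) = Add(Mul(Mul(Rational(5, 2), Rational(5, 4), Rational(-19, 4)), -7), -1) = Add(Mul(Rational(-475, 32), -7), -1) = Add(Rational(3325, 32), -1) = Rational(3293, 32)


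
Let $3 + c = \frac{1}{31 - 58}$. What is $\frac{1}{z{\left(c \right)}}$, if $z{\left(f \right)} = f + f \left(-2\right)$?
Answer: $\frac{27}{82} \approx 0.32927$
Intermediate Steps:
$c = - \frac{82}{27}$ ($c = -3 + \frac{1}{31 - 58} = -3 + \frac{1}{-27} = -3 - \frac{1}{27} = - \frac{82}{27} \approx -3.037$)
$z{\left(f \right)} = - f$ ($z{\left(f \right)} = f - 2 f = - f$)
$\frac{1}{z{\left(c \right)}} = \frac{1}{\left(-1\right) \left(- \frac{82}{27}\right)} = \frac{1}{\frac{82}{27}} = \frac{27}{82}$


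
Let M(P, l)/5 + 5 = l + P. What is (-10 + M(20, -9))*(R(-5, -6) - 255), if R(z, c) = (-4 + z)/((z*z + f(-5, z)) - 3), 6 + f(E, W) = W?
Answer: -56280/11 ≈ -5116.4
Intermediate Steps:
f(E, W) = -6 + W
R(z, c) = (-4 + z)/(-9 + z + z²) (R(z, c) = (-4 + z)/((z*z + (-6 + z)) - 3) = (-4 + z)/((z² + (-6 + z)) - 3) = (-4 + z)/((-6 + z + z²) - 3) = (-4 + z)/(-9 + z + z²))
M(P, l) = -25 + 5*P + 5*l (M(P, l) = -25 + 5*(l + P) = -25 + 5*(P + l) = -25 + (5*P + 5*l) = -25 + 5*P + 5*l)
(-10 + M(20, -9))*(R(-5, -6) - 255) = (-10 + (-25 + 5*20 + 5*(-9)))*((-4 - 5)/(-9 - 5 + (-5)²) - 255) = (-10 + (-25 + 100 - 45))*(-9/(-9 - 5 + 25) - 255) = (-10 + 30)*(-9/11 - 255) = 20*((1/11)*(-9) - 255) = 20*(-9/11 - 255) = 20*(-2814/11) = -56280/11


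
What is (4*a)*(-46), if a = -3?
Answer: 552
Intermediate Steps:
(4*a)*(-46) = (4*(-3))*(-46) = -12*(-46) = 552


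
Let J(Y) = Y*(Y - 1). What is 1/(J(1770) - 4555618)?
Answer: -1/1424488 ≈ -7.0201e-7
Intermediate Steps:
J(Y) = Y*(-1 + Y)
1/(J(1770) - 4555618) = 1/(1770*(-1 + 1770) - 4555618) = 1/(1770*1769 - 4555618) = 1/(3131130 - 4555618) = 1/(-1424488) = -1/1424488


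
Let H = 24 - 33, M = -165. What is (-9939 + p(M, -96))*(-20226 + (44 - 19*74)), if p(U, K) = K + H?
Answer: 216829872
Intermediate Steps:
H = -9
p(U, K) = -9 + K (p(U, K) = K - 9 = -9 + K)
(-9939 + p(M, -96))*(-20226 + (44 - 19*74)) = (-9939 + (-9 - 96))*(-20226 + (44 - 19*74)) = (-9939 - 105)*(-20226 + (44 - 1406)) = -10044*(-20226 - 1362) = -10044*(-21588) = 216829872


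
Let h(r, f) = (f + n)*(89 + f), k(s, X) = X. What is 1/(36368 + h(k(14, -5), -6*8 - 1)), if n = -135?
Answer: 1/29008 ≈ 3.4473e-5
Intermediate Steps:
h(r, f) = (-135 + f)*(89 + f) (h(r, f) = (f - 135)*(89 + f) = (-135 + f)*(89 + f))
1/(36368 + h(k(14, -5), -6*8 - 1)) = 1/(36368 + (-12015 + (-6*8 - 1)**2 - 46*(-6*8 - 1))) = 1/(36368 + (-12015 + (-48 - 1)**2 - 46*(-48 - 1))) = 1/(36368 + (-12015 + (-49)**2 - 46*(-49))) = 1/(36368 + (-12015 + 2401 + 2254)) = 1/(36368 - 7360) = 1/29008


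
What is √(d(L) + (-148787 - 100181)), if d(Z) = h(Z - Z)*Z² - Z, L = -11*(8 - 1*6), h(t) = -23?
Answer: I*√260078 ≈ 509.98*I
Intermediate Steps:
L = -22 (L = -11*(8 - 6) = -11*2 = -22)
d(Z) = -Z - 23*Z² (d(Z) = -23*Z² - Z = -Z - 23*Z²)
√(d(L) + (-148787 - 100181)) = √(-22*(-1 - 23*(-22)) + (-148787 - 100181)) = √(-22*(-1 + 506) - 248968) = √(-22*505 - 248968) = √(-11110 - 248968) = √(-260078) = I*√260078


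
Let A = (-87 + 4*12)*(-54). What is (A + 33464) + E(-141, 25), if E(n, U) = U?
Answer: 35595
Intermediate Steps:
A = 2106 (A = (-87 + 48)*(-54) = -39*(-54) = 2106)
(A + 33464) + E(-141, 25) = (2106 + 33464) + 25 = 35570 + 25 = 35595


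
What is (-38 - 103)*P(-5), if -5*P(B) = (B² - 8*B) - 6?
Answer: 8319/5 ≈ 1663.8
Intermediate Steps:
P(B) = 6/5 - B²/5 + 8*B/5 (P(B) = -((B² - 8*B) - 6)/5 = -(-6 + B² - 8*B)/5 = 6/5 - B²/5 + 8*B/5)
(-38 - 103)*P(-5) = (-38 - 103)*(6/5 - ⅕*(-5)² + (8/5)*(-5)) = -141*(6/5 - ⅕*25 - 8) = -141*(6/5 - 5 - 8) = -141*(-59/5) = 8319/5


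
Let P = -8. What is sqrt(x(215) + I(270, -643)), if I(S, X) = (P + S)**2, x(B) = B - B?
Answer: 262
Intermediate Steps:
x(B) = 0
I(S, X) = (-8 + S)**2
sqrt(x(215) + I(270, -643)) = sqrt(0 + (-8 + 270)**2) = sqrt(0 + 262**2) = sqrt(0 + 68644) = sqrt(68644) = 262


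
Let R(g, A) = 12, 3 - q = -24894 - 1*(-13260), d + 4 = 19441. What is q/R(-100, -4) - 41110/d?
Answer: 75231683/77748 ≈ 967.63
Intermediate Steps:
d = 19437 (d = -4 + 19441 = 19437)
q = 11637 (q = 3 - (-24894 - 1*(-13260)) = 3 - (-24894 + 13260) = 3 - 1*(-11634) = 3 + 11634 = 11637)
q/R(-100, -4) - 41110/d = 11637/12 - 41110/19437 = 11637*(1/12) - 41110*1/19437 = 3879/4 - 41110/19437 = 75231683/77748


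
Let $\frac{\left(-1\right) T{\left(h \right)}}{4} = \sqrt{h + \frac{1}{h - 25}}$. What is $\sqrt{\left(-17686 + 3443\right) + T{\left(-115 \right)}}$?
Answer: $\frac{\sqrt{-17447675 - 210 i \sqrt{62615}}}{35} \approx 0.17972 - 119.34 i$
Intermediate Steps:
$T{\left(h \right)} = - 4 \sqrt{h + \frac{1}{-25 + h}}$ ($T{\left(h \right)} = - 4 \sqrt{h + \frac{1}{h - 25}} = - 4 \sqrt{h + \frac{1}{-25 + h}}$)
$\sqrt{\left(-17686 + 3443\right) + T{\left(-115 \right)}} = \sqrt{\left(-17686 + 3443\right) - 4 \sqrt{\frac{1 - 115 \left(-25 - 115\right)}{-25 - 115}}} = \sqrt{-14243 - 4 \sqrt{\frac{1 - -16100}{-140}}} = \sqrt{-14243 - 4 \sqrt{- \frac{1 + 16100}{140}}} = \sqrt{-14243 - 4 \sqrt{\left(- \frac{1}{140}\right) 16101}} = \sqrt{-14243 - 4 \sqrt{- \frac{16101}{140}}} = \sqrt{-14243 - 4 \frac{3 i \sqrt{62615}}{70}} = \sqrt{-14243 - \frac{6 i \sqrt{62615}}{35}}$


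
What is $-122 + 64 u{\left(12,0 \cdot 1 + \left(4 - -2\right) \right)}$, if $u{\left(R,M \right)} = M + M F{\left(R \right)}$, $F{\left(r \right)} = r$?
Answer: $4870$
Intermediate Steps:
$u{\left(R,M \right)} = M + M R$
$-122 + 64 u{\left(12,0 \cdot 1 + \left(4 - -2\right) \right)} = -122 + 64 \left(0 \cdot 1 + \left(4 - -2\right)\right) \left(1 + 12\right) = -122 + 64 \left(0 + \left(4 + 2\right)\right) 13 = -122 + 64 \left(0 + 6\right) 13 = -122 + 64 \cdot 6 \cdot 13 = -122 + 64 \cdot 78 = -122 + 4992 = 4870$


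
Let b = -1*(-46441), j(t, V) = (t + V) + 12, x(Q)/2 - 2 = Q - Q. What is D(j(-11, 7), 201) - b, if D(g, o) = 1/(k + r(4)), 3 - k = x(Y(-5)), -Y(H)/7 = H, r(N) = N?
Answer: -139322/3 ≈ -46441.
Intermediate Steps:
Y(H) = -7*H
x(Q) = 4 (x(Q) = 4 + 2*(Q - Q) = 4 + 2*0 = 4 + 0 = 4)
k = -1 (k = 3 - 1*4 = 3 - 4 = -1)
j(t, V) = 12 + V + t (j(t, V) = (V + t) + 12 = 12 + V + t)
D(g, o) = 1/3 (D(g, o) = 1/(-1 + 4) = 1/3)
b = 46441
D(j(-11, 7), 201) - b = 1/3 - 1*46441 = 1/3 - 46441 = -139322/3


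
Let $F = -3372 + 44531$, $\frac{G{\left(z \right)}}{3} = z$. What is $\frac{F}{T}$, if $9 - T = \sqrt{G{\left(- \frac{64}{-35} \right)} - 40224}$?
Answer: $\frac{4321695}{470161} + \frac{164636 i \sqrt{3079230}}{1410483} \approx 9.1919 + 204.82 i$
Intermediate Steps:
$G{\left(z \right)} = 3 z$
$F = 41159$
$T = 9 - \frac{4 i \sqrt{3079230}}{35}$ ($T = 9 - \sqrt{3 \left(- \frac{64}{-35}\right) - 40224} = 9 - \sqrt{3 \left(\left(-64\right) \left(- \frac{1}{35}\right)\right) - 40224} = 9 - \sqrt{3 \cdot \frac{64}{35} - 40224} = 9 - \sqrt{\frac{192}{35} - 40224} = 9 - \sqrt{- \frac{1407648}{35}} = 9 - \frac{4 i \sqrt{3079230}}{35} \approx 9.0 - 200.55 i$)
$\frac{F}{T} = \frac{41159}{9 - \frac{4 i \sqrt{3079230}}{35}}$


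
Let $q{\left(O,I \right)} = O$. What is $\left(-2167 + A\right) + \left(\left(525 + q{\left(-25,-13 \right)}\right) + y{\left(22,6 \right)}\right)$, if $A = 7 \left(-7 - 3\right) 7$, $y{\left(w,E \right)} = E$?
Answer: $-2151$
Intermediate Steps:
$A = -490$ ($A = 7 \left(-10\right) 7 = \left(-70\right) 7 = -490$)
$\left(-2167 + A\right) + \left(\left(525 + q{\left(-25,-13 \right)}\right) + y{\left(22,6 \right)}\right) = \left(-2167 - 490\right) + \left(\left(525 - 25\right) + 6\right) = -2657 + \left(500 + 6\right) = -2657 + 506 = -2151$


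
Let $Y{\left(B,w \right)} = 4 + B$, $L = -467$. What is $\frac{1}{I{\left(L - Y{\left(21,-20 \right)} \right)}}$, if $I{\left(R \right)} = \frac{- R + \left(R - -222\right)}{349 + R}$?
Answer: $- \frac{143}{222} \approx -0.64414$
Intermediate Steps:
$I{\left(R \right)} = \frac{222}{349 + R}$ ($I{\left(R \right)} = \frac{- R + \left(R + 222\right)}{349 + R} = \frac{- R + \left(222 + R\right)}{349 + R} = \frac{222}{349 + R}$)
$\frac{1}{I{\left(L - Y{\left(21,-20 \right)} \right)}} = \frac{1}{222 \frac{1}{349 - 492}} = \frac{1}{222 \frac{1}{-143}} = \frac{1}{222 \left(- \frac{1}{143}\right)} = \frac{1}{- \frac{222}{143}} = - \frac{143}{222}$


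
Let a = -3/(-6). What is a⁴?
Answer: 1/16 ≈ 0.062500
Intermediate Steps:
a = ½ (a = -3*(-⅙) = ½ ≈ 0.50000)
a⁴ = (½)⁴ = 1/16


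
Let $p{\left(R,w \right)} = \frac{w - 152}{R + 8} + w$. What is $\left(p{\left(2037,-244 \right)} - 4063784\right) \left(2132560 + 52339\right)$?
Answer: $- \frac{18158559373656744}{2045} \approx -8.8795 \cdot 10^{12}$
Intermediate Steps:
$p{\left(R,w \right)} = w + \frac{-152 + w}{8 + R}$ ($p{\left(R,w \right)} = \frac{-152 + w}{8 + R} + w = w + \frac{-152 + w}{8 + R}$)
$\left(p{\left(2037,-244 \right)} - 4063784\right) \left(2132560 + 52339\right) = \left(\frac{-152 + 9 \left(-244\right) + 2037 \left(-244\right)}{8 + 2037} - 4063784\right) \left(2132560 + 52339\right) = \left(\frac{-152 - 2196 - 497028}{2045} - 4063784\right) 2184899 = \left(\frac{1}{2045} \left(-499376\right) - 4063784\right) 2184899 = \left(- \frac{499376}{2045} - 4063784\right) 2184899 = \left(- \frac{8310937656}{2045}\right) 2184899 = - \frac{18158559373656744}{2045}$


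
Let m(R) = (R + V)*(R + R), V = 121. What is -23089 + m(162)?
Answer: 68603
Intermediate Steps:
m(R) = 2*R*(121 + R) (m(R) = (R + 121)*(R + R) = (121 + R)*(2*R) = 2*R*(121 + R))
-23089 + m(162) = -23089 + 2*162*(121 + 162) = -23089 + 2*162*283 = -23089 + 91692 = 68603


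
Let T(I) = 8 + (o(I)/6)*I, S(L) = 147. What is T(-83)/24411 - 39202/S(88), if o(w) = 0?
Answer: -318986282/1196139 ≈ -266.68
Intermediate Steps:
T(I) = 8 (T(I) = 8 + (0/6)*I = 8 + ((⅙)*0)*I = 8 + 0*I = 8 + 0 = 8)
T(-83)/24411 - 39202/S(88) = 8/24411 - 39202/147 = -318986282/1196139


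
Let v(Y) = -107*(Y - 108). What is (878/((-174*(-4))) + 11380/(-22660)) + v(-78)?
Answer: 7847339543/394284 ≈ 19903.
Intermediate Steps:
v(Y) = 11556 - 107*Y (v(Y) = -107*(-108 + Y) = 11556 - 107*Y)
(878/((-174*(-4))) + 11380/(-22660)) + v(-78) = (878/((-174*(-4))) + 11380/(-22660)) + (11556 - 107*(-78)) = (878/696 + 11380*(-1/22660)) + (11556 + 8346) = (878*(1/696) - 569/1133) + 19902 = (439/348 - 569/1133) + 19902 = 299375/394284 + 19902 = 7847339543/394284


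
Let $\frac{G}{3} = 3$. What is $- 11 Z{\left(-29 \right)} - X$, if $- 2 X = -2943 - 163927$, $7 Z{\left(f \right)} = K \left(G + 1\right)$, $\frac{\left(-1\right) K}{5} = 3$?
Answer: $- \frac{582395}{7} \approx -83199.0$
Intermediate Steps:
$K = -15$ ($K = \left(-5\right) 3 = -15$)
$G = 9$ ($G = 3 \cdot 3 = 9$)
$Z{\left(f \right)} = - \frac{150}{7}$ ($Z{\left(f \right)} = \frac{\left(-15\right) \left(9 + 1\right)}{7} = \frac{\left(-15\right) 10}{7} = \frac{1}{7} \left(-150\right) = - \frac{150}{7}$)
$X = 83435$ ($X = - \frac{-2943 - 163927}{2} = \left(- \frac{1}{2}\right) \left(-166870\right) = 83435$)
$- 11 Z{\left(-29 \right)} - X = \left(-11\right) \left(- \frac{150}{7}\right) - 83435 = \frac{1650}{7} - 83435 = - \frac{582395}{7}$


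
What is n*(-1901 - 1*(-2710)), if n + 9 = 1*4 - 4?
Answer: -7281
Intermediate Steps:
n = -9 (n = -9 + (1*4 - 4) = -9 + (4 - 4) = -9 + 0 = -9)
n*(-1901 - 1*(-2710)) = -9*(-1901 - 1*(-2710)) = -9*(-1901 + 2710) = -9*809 = -7281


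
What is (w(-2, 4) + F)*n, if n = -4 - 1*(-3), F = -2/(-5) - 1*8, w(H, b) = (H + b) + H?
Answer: 38/5 ≈ 7.6000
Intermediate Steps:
w(H, b) = b + 2*H
F = -38/5 (F = -2*(-⅕) - 8 = ⅖ - 8 = -38/5 ≈ -7.6000)
n = -1 (n = -4 + 3 = -1)
(w(-2, 4) + F)*n = ((4 + 2*(-2)) - 38/5)*(-1) = ((4 - 4) - 38/5)*(-1) = (0 - 38/5)*(-1) = -38/5*(-1) = 38/5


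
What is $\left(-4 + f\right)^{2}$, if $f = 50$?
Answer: $2116$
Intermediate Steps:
$\left(-4 + f\right)^{2} = \left(-4 + 50\right)^{2} = 46^{2} = 2116$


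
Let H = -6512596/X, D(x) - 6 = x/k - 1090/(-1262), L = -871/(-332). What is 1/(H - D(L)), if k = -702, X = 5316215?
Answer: -60140043690120/486233154499093 ≈ -0.12369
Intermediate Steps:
L = 871/332 (L = -871*(-1/332) = 871/332 ≈ 2.6235)
D(x) = 4331/631 - x/702 (D(x) = 6 + (x/(-702) - 1090/(-1262)) = 6 + (x*(-1/702) - 1090*(-1/1262)) = 6 + (-x/702 + 545/631) = 6 + (545/631 - x/702) = 4331/631 - x/702)
H = -6512596/5316215 ≈ -1.2250
1/(H - D(L)) = 1/(-6512596/5316215 - (4331/631 - 1/702*871/332)) = 1/(-6512596/5316215 - (4331/631 - 67/17928)) = 1/(-6512596/5316215 - 1*77603891/11312568) = 1/(-6512596/5316215 - 77603891/11312568) = 1/(-486233154499093/60140043690120) = -60140043690120/486233154499093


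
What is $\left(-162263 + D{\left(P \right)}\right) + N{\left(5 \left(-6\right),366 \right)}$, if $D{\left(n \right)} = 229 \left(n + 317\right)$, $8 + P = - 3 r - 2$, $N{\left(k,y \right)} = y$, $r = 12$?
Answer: $-99838$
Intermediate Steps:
$P = -46$ ($P = -8 - 38 = -46$)
$D{\left(n \right)} = 72593 + 229 n$ ($D{\left(n \right)} = 229 \left(317 + n\right) = 72593 + 229 n$)
$\left(-162263 + D{\left(P \right)}\right) + N{\left(5 \left(-6\right),366 \right)} = \left(-162263 + \left(72593 + 229 \left(-46\right)\right)\right) + 366 = \left(-162263 + \left(72593 - 10534\right)\right) + 366 = \left(-162263 + 62059\right) + 366 = -100204 + 366 = -99838$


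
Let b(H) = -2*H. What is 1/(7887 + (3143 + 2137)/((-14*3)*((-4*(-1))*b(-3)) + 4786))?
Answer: 1889/14901183 ≈ 0.00012677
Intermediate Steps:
1/(7887 + (3143 + 2137)/((-14*3)*((-4*(-1))*b(-3)) + 4786)) = 1/(7887 + (3143 + 2137)/((-14*3)*((-4*(-1))*(-2*(-3))) + 4786)) = 1/(7887 + 5280/(-168*6 + 4786)) = 1/(7887 + 5280/(-42*24 + 4786)) = 1/(7887 + 5280/(-1008 + 4786)) = 1/(7887 + 5280/3778) = 1/(7887 + 5280*(1/3778)) = 1/(7887 + 2640/1889) = 1/(14901183/1889) = 1889/14901183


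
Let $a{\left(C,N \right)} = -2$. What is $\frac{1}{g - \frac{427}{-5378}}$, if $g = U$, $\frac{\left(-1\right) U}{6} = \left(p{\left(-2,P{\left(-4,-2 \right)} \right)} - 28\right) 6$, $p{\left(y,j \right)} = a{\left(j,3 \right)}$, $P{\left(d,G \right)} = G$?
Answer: $\frac{5378}{5808667} \approx 0.00092586$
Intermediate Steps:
$p{\left(y,j \right)} = -2$
$U = 1080$ ($U = - 6 \left(-2 - 28\right) 6 = - 6 \left(\left(-30\right) 6\right) = \left(-6\right) \left(-180\right) = 1080$)
$g = 1080$
$\frac{1}{g - \frac{427}{-5378}} = \frac{1}{1080 - \frac{427}{-5378}} = \frac{1}{1080 - - \frac{427}{5378}} = \frac{1}{1080 + \frac{427}{5378}} = \frac{1}{\frac{5808667}{5378}} = \frac{5378}{5808667}$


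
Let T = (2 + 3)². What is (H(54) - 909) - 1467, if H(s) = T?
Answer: -2351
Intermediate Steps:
T = 25 (T = 5² = 25)
H(s) = 25
(H(54) - 909) - 1467 = (25 - 909) - 1467 = -884 - 1467 = -2351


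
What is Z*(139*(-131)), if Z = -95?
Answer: 1729855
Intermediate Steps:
Z*(139*(-131)) = -13205*(-131) = -95*(-18209) = 1729855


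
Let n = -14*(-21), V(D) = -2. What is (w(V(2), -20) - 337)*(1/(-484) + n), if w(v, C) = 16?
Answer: -45676695/484 ≈ -94373.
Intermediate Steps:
n = 294
(w(V(2), -20) - 337)*(1/(-484) + n) = (16 - 337)*(1/(-484) + 294) = -321*(-1/484 + 294) = -321*142295/484 = -45676695/484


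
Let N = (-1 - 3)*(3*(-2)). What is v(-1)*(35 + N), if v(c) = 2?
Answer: 118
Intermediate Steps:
N = 24 (N = -4*(-6) = 24)
v(-1)*(35 + N) = 2*(35 + 24) = 2*59 = 118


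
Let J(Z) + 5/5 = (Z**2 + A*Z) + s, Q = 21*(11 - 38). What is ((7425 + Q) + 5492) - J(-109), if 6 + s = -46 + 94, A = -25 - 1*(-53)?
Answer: 3480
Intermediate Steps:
Q = -567 (Q = 21*(-27) = -567)
A = 28 (A = -25 + 53 = 28)
s = 42 (s = -6 + (-46 + 94) = -6 + 48 = 42)
J(Z) = 41 + Z**2 + 28*Z (J(Z) = -1 + ((Z**2 + 28*Z) + 42) = -1 + (42 + Z**2 + 28*Z) = 41 + Z**2 + 28*Z)
((7425 + Q) + 5492) - J(-109) = ((7425 - 567) + 5492) - (41 + (-109)**2 + 28*(-109)) = (6858 + 5492) - (41 + 11881 - 3052) = 12350 - 1*8870 = 12350 - 8870 = 3480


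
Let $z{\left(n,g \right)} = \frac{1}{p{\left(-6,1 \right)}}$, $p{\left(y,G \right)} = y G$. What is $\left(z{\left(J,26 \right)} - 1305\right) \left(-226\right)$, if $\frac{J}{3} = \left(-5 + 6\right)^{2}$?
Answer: $\frac{884903}{3} \approx 2.9497 \cdot 10^{5}$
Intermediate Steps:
$p{\left(y,G \right)} = G y$
$J = 3$ ($J = 3 \left(-5 + 6\right)^{2} = 3 \cdot 1^{2} = 3 \cdot 1 = 3$)
$z{\left(n,g \right)} = - \frac{1}{6}$ ($z{\left(n,g \right)} = \frac{1}{1 \left(-6\right)} = \frac{1}{-6} = - \frac{1}{6}$)
$\left(z{\left(J,26 \right)} - 1305\right) \left(-226\right) = \left(- \frac{1}{6} - 1305\right) \left(-226\right) = \left(- \frac{7831}{6}\right) \left(-226\right) = \frac{884903}{3}$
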